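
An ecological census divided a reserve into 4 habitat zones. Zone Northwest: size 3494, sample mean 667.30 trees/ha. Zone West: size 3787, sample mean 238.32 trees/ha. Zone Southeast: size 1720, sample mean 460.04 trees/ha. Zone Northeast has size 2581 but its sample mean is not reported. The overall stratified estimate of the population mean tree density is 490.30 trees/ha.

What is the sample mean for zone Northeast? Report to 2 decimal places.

640.57

Σ Nₕx̄ₕ = N·μ, so 2581·x̄_Northeast = 11582·490.30 − (3494·667.30 + 3787·238.32 + 1720·460.04).
= 5678654.6 − 4025332.84 = 1653321.76.
x̄_Northeast = 1653321.76 / 2581 = 640.5741... → 640.57.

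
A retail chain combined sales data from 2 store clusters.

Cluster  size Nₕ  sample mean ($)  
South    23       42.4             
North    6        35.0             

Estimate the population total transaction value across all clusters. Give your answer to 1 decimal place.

1185.2

South: 23·42.4 = 975.2
North: 6·35.0 = 210
τ̂ = Σ Nₕx̄ₕ = 1185.2.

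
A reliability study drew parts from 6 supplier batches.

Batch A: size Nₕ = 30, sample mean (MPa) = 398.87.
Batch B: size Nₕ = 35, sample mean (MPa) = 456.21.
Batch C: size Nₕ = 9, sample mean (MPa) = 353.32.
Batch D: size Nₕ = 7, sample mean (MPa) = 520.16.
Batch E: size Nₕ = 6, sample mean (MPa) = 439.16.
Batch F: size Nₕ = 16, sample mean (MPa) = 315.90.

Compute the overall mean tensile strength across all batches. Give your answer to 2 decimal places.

N = 103; weights Wₕ = Nₕ/N = (0.2913, 0.3398, 0.0874, 0.0680, 0.0583, 0.1553).
x̄_st = Σ Wₕ·x̄ₕ = 0.2913·398.87 + 0.3398·456.21 + 0.0874·353.32 + 0.0680·520.16 + 0.0583·439.16 + 0.1553·315.90 ≈ 412.0758...
→ 412.08.

412.08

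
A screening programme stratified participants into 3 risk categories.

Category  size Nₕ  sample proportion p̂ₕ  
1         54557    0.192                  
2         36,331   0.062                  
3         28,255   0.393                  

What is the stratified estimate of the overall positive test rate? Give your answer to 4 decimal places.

N = 54557 + 36331 + 28255 = 119143.
Overall proportion = Σ (Nₕ/N)·p̂ₕ.
Σ Nₕp̂ₕ = 10474.944 + 2252.522 + 11104.215 = 23831.681.
23831.681 / 119143 = 0.200026... → 0.2000.

0.2000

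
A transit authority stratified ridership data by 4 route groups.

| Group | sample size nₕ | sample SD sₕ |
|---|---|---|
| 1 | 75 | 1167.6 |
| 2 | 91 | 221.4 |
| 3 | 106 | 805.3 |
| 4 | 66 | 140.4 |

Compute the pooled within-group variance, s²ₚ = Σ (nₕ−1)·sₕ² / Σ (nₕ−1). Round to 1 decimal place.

522963.2

1: (75−1)·1167.6² = 74·1363289.76 = 100883442.24
2: (91−1)·221.4² = 90·49017.96 = 4411616.4
3: (106−1)·805.3² = 105·648508.09 = 68093349.45
4: (66−1)·140.4² = 65·19712.16 = 1281290.4
Numerator = 174669698.49; denominator = Σ(nₕ−1) = 334.
s²ₚ = 174669698.49/334 = 522963.169... → 522963.2.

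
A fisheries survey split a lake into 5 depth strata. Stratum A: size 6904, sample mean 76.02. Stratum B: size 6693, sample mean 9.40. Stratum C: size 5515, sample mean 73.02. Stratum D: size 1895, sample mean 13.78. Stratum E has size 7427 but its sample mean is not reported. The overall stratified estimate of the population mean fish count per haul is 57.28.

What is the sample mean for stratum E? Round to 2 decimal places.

82.42

N = 6904 + 6693 + 5515 + 1895 + 7427 = 28434.
Overall total = μ·N = 57.28·28434 = 1628699.52.
Subtract the known strata: 6904·76.02 + 6693·9.40 + 5515·73.02 + 1895·13.78 = 1016574.68.
Remaining total for stratum E: 1628699.52 − 1016574.68 = 612124.84.
Divide by its size: 612124.84 / 7427 = 82.4189... → 82.42.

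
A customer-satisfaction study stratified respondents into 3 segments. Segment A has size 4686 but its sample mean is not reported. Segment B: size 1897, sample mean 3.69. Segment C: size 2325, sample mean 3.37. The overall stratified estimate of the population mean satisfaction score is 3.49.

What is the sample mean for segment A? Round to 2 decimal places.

Σ Nₕx̄ₕ = N·μ, so 4686·x̄_A = 8908·3.49 − (1897·3.69 + 2325·3.37).
= 31088.92 − 14835.18 = 16253.74.
x̄_A = 16253.74 / 4686 = 3.4686... → 3.47.

3.47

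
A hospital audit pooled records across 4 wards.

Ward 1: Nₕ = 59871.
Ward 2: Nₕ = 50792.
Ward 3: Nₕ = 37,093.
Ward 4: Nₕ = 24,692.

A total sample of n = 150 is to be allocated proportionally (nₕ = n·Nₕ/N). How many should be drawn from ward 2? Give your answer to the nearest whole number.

44

Share of ward 2 = 50792/172448 = 0.29454.
Allocate 150 × 0.29454 = 44.180... → 44.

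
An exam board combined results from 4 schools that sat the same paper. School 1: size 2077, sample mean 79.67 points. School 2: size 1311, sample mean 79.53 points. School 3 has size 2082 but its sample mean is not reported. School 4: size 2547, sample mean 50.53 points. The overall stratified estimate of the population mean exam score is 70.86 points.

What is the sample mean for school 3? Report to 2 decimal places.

Σ Nₕx̄ₕ = N·μ, so 2082·x̄_3 = 8017·70.86 − (2077·79.67 + 1311·79.53 + 2547·50.53).
= 568084.62 − 398438.33 = 169646.29.
x̄_3 = 169646.29 / 2082 = 81.4824... → 81.48.

81.48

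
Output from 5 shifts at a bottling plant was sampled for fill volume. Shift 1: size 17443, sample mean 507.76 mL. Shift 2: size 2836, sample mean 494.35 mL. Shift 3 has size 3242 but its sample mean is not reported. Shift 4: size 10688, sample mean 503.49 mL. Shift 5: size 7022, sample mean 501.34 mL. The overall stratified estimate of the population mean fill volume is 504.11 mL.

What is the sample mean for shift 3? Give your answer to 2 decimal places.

501.05

Σ Nₕx̄ₕ = N·μ, so 3242·x̄_3 = 41231·504.11 − (17443·507.76 + 2836·494.35 + 10688·503.49 + 7022·501.34).
= 20784959.41 − 19160544.88 = 1624414.53.
x̄_3 = 1624414.53 / 3242 = 501.0532... → 501.05.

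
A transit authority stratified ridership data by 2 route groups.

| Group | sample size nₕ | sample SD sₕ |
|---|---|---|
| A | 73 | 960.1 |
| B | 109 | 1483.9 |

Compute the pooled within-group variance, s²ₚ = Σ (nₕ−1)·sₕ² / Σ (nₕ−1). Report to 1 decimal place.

A: (73−1)·960.1² = 72·921792.01 = 66369024.72
B: (109−1)·1483.9² = 108·2201959.21 = 237811594.68
Numerator = 304180619.4; denominator = Σ(nₕ−1) = 180.
s²ₚ = 304180619.4/180 = 1689892.33 → 1689892.3.

1689892.3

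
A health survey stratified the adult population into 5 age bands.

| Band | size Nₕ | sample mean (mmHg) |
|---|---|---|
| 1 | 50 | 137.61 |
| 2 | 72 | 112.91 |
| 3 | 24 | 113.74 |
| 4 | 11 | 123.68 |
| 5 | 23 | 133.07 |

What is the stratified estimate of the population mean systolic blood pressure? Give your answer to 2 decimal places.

123.12

N = 50 + 72 + 24 + 11 + 23 = 180.
Weight each subgroup mean by Nₕ/N and sum.
Σ Nₕx̄ₕ = 50·137.61 + 72·112.91 + 24·113.74 + 11·123.68 + 23·133.07 = 6880.5 + 8129.52 + 2729.76 + 1360.48 + 3060.61 = 22160.87.
Divide by N: 22160.87 / 180 = 123.1159... → 123.12.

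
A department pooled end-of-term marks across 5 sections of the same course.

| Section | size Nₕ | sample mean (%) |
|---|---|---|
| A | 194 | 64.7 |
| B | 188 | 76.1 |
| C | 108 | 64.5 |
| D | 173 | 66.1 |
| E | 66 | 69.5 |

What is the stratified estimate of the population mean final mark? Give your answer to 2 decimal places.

68.38

N = 729; weights Wₕ = Nₕ/N = (0.2661, 0.2579, 0.1481, 0.2373, 0.0905).
x̄_st = Σ Wₕ·x̄ₕ = 0.2661·64.7 + 0.2579·76.1 + 0.1481·64.5 + 0.2373·66.1 + 0.0905·69.5 ≈ 68.3771...
→ 68.38.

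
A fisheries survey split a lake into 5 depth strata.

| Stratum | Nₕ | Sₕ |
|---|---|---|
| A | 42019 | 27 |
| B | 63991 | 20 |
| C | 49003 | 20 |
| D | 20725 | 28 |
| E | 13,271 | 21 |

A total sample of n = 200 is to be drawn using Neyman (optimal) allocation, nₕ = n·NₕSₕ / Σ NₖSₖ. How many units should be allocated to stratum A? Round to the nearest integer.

53

Σ NₕSₕ = 42019·27 + 63991·20 + 49003·20 + 20725·28 + 13271·21 = 4253384.
Share for A: 1134513/4253384 = 0.26673.
n_A = 200 × 0.26673 = 53.346... → 53.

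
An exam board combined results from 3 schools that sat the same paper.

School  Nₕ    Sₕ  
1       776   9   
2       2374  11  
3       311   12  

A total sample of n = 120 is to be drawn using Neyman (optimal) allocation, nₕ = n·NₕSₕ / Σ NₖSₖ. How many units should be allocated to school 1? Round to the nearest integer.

Σ NₕSₕ = 776·9 + 2374·11 + 311·12 = 36830.
Share for 1: 6984/36830 = 0.18963.
n_1 = 120 × 0.18963 = 22.755... → 23.

23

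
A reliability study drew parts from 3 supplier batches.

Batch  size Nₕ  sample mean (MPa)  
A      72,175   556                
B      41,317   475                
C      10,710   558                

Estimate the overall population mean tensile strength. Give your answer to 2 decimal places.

529.23

N = 124202; weights Wₕ = Nₕ/N = (0.5811, 0.3327, 0.0862).
x̄_st = Σ Wₕ·x̄ₕ = 0.5811·556 + 0.3327·475 + 0.0862·558 ≈ 529.2270...
→ 529.23.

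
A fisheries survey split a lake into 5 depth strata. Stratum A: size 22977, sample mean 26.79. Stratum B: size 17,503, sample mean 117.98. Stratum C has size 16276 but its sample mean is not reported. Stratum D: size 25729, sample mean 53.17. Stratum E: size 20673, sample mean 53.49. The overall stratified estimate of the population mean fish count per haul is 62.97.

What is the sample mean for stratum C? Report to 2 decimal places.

N = 22977 + 17503 + 16276 + 25729 + 20673 = 103158.
Overall total = μ·N = 62.97·103158 = 6495859.26.
Subtract the known strata: 22977·26.79 + 17503·117.98 + 25729·53.17 + 20673·53.49 = 5154367.47.
Remaining total for stratum C: 6495859.26 − 5154367.47 = 1341491.79.
Divide by its size: 1341491.79 / 16276 = 82.4215... → 82.42.

82.42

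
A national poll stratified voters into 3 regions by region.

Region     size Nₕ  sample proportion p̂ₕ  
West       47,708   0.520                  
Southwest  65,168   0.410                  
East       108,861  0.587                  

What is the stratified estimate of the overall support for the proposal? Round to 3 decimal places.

N = 47708 + 65168 + 108861 = 221737.
Overall proportion = Σ (Nₕ/N)·p̂ₕ.
Σ Nₕp̂ₕ = 24808.16 + 26718.88 + 63901.407 = 115428.447.
115428.447 / 221737 = 0.52056... → 0.521.

0.521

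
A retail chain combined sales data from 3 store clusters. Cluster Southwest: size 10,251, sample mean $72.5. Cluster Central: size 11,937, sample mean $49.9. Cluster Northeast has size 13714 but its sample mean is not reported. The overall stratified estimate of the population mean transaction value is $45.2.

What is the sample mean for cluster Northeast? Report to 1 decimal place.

20.7

N = 10251 + 11937 + 13714 = 35902.
Overall total = μ·N = 45.2·35902 = 1622770.4.
Subtract the known strata: 10251·72.5 + 11937·49.9 = 1338853.8.
Remaining total for cluster Northeast: 1622770.4 − 1338853.8 = 283916.6.
Divide by its size: 283916.6 / 13714 = 20.703... → 20.7.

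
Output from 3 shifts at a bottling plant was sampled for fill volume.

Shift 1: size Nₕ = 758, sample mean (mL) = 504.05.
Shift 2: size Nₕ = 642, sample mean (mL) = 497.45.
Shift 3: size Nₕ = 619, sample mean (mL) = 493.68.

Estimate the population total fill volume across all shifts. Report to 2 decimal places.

1007020.72

Population total = Σ Nₕ·x̄ₕ (each stratum's size times its mean).
758·504.05 + 642·497.45 + 619·493.68 = 382069.9 + 319362.9 + 305587.92 = 1007020.72.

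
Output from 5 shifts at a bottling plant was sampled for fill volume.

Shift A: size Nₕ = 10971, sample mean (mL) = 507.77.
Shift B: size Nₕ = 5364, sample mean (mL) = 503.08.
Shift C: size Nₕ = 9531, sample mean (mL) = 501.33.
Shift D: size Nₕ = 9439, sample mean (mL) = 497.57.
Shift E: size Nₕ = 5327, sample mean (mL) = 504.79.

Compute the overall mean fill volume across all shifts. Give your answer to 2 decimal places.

x̄_st = (Σ Nₕx̄ₕ) / (Σ Nₕ) = (10971·507.77 + 5364·503.08 + 9531·501.33 + 9439·497.57 + 5327·504.79) / 40632
= 20433021.58 / 40632 = 502.8800... → 502.88.

502.88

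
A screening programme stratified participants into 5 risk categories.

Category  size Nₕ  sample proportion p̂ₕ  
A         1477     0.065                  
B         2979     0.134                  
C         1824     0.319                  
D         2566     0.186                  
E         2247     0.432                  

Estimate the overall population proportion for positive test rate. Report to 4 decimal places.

0.2276

Wₕ = Nₕ/N with N = 11093: 0.1331, 0.2685, 0.1644, 0.2313, 0.2026.
p̂_st = 0.1331·0.065 + 0.2685·0.134 + 0.1644·0.319 + 0.2313·0.186 + 0.2026·0.432 ≈ 0.227623... → 0.2276.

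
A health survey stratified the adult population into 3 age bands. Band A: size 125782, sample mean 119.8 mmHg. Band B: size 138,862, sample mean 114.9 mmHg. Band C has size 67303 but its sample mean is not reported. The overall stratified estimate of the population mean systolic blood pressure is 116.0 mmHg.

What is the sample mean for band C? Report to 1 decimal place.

N = 125782 + 138862 + 67303 = 331947.
Overall total = μ·N = 116.0·331947 = 38505852.
Subtract the known strata: 125782·119.8 + 138862·114.9 = 31023927.4.
Remaining total for band C: 38505852 − 31023927.4 = 7481924.6.
Divide by its size: 7481924.6 / 67303 = 111.168... → 111.2.

111.2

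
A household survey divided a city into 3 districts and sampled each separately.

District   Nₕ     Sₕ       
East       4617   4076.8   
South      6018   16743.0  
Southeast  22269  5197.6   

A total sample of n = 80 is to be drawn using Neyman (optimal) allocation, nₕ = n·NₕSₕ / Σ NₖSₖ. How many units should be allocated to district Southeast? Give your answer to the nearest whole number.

East: NₕSₕ = 4617·4076.8 = 18822585.6
South: NₕSₕ = 6018·16743.0 = 100759374
Southeast: NₕSₕ = 22269·5197.6 = 115745354.4
Σ NₕSₕ = 235327314.
n_Southeast = 80·115745354.4/235327314 = 39.348... → 39.

39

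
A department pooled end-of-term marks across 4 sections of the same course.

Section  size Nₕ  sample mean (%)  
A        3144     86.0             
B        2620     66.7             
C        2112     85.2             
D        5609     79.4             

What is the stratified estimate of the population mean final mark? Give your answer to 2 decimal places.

x̄_st = (Σ Nₕx̄ₕ) / (Σ Nₕ) = (3144·86.0 + 2620·66.7 + 2112·85.2 + 5609·79.4) / 13485
= 1070435 / 13485 = 79.3797... → 79.38.

79.38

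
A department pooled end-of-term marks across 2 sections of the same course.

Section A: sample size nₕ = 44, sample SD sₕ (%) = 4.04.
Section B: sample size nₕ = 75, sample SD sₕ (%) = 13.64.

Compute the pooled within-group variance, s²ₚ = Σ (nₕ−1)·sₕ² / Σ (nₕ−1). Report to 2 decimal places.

123.67

A: (44−1)·4.04² = 43·16.3216 = 701.8288
B: (75−1)·13.64² = 74·186.0496 = 13767.6704
Numerator = 14469.4992; denominator = Σ(nₕ−1) = 117.
s²ₚ = 14469.4992/117 = 123.6709... → 123.67.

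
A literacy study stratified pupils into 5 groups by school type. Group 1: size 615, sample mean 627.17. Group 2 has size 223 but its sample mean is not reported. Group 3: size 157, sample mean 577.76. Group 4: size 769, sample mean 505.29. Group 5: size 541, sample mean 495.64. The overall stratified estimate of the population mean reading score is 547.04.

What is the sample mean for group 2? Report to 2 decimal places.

573.09

Σ Nₕx̄ₕ = N·μ, so 223·x̄_2 = 2305·547.04 − (615·627.17 + 157·577.76 + 769·505.29 + 541·495.64).
= 1260927.2 − 1133127.12 = 127800.08.
x̄_2 = 127800.08 / 223 = 573.0945... → 573.09.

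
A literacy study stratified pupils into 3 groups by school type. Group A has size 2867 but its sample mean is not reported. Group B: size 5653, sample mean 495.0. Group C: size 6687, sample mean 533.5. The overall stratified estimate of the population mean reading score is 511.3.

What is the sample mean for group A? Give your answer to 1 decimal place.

Σ Nₕx̄ₕ = N·μ, so 2867·x̄_A = 15207·511.3 − (5653·495.0 + 6687·533.5).
= 7775339.1 − 6365749.5 = 1409589.6.
x̄_A = 1409589.6 / 2867 = 491.660... → 491.7.

491.7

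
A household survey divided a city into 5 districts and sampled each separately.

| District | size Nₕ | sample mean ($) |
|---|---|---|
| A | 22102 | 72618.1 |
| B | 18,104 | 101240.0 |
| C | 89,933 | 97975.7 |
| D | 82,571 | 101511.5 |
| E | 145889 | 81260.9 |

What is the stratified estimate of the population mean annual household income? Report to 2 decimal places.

N = 22102 + 18104 + 89933 + 82571 + 145889 = 358599.
Weight each subgroup mean by Nₕ/N and sum.
Σ Nₕx̄ₕ = 22102·72618.1 + 18104·101240.0 + 89933·97975.7 + 82571·101511.5 + 145889·81260.9 = 1605005246.2 + 1832848960 + 8811248628.1 + 8381906066.5 + 11855071440.1 = 32486080340.9.
Divide by N: 32486080340.9 / 358599 = 90591.6646... → 90591.66.

90591.66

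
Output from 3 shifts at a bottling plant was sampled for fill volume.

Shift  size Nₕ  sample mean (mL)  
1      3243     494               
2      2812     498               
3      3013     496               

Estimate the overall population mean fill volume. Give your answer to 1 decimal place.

N = 9068; weights Wₕ = Nₕ/N = (0.3576, 0.3101, 0.3323).
x̄_st = Σ Wₕ·x̄ₕ = 0.3576·494 + 0.3101·498 + 0.3323·496 ≈ 495.905...
→ 495.9.

495.9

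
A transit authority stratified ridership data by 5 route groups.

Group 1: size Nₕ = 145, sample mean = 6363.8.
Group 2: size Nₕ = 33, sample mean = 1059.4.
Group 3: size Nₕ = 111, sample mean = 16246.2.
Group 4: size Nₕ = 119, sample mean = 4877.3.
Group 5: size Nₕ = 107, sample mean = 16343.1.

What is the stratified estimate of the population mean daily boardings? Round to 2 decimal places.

9883.79

x̄_st = (Σ Nₕx̄ₕ) / (Σ Nₕ) = (145·6363.8 + 33·1059.4 + 111·16246.2 + 119·4877.3 + 107·16343.1) / 515
= 5090149.8 / 515 = 9883.7860... → 9883.79.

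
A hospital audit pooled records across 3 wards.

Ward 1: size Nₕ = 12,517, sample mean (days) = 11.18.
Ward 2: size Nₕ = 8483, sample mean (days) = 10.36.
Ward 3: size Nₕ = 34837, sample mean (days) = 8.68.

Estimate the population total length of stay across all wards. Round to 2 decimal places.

Population total = Σ Nₕ·x̄ₕ (each stratum's size times its mean).
12517·11.18 + 8483·10.36 + 34837·8.68 = 139940.06 + 87883.88 + 302385.16 = 530209.10.

530209.10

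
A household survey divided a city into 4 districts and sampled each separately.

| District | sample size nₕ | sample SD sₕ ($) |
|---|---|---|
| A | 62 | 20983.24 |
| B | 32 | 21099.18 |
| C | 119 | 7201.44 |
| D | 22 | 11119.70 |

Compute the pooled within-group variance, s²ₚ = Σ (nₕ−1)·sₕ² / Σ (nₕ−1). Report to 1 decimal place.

213743223.8

A: (62−1)·20983.24² = 61·440296360.8976 = 26858078014.7536
B: (32−1)·21099.18² = 31·445175396.6724 = 13800437296.8444
C: (119−1)·7201.44² = 118·51860738.0736 = 6119567092.6848
D: (22−1)·11119.70² = 21·123647728.09 = 2596602289.89
Numerator = 49374684694.1728; denominator = Σ(nₕ−1) = 231.
s²ₚ = 49374684694.1728/231 = 213743223.784... → 213743223.8.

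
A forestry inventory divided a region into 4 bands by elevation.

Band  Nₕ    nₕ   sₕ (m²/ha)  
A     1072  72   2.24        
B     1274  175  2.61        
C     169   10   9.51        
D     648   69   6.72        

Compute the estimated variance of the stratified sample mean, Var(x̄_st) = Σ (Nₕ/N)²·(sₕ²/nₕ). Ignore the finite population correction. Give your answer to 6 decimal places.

N = 3163. Term for each stratum: Wₕ²sₕ²/nₕ.
Var(x̄_st) = 0.008004878 + 0.006315147 + 0.025818800 + 0.027468888 = 0.067607713 → 0.067608.

0.067608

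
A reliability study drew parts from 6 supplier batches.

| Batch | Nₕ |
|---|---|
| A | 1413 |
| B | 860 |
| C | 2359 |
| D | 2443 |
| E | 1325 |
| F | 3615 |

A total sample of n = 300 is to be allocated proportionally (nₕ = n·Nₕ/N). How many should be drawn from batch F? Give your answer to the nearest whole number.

N = 1413 + 860 + 2359 + 2443 + 1325 + 3615 = 12015.
n_F = 300·3615/12015 = 90.262... → 90.

90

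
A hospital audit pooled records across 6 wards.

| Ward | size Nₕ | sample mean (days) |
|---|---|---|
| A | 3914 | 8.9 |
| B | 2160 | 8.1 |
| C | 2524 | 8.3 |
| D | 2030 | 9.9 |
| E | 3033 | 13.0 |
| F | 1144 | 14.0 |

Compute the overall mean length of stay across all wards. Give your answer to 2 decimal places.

10.05

x̄_st = (Σ Nₕx̄ₕ) / (Σ Nₕ) = (3914·8.9 + 2160·8.1 + 2524·8.3 + 2030·9.9 + 3033·13.0 + 1144·14.0) / 14805
= 148821.8 / 14805 = 10.0521... → 10.05.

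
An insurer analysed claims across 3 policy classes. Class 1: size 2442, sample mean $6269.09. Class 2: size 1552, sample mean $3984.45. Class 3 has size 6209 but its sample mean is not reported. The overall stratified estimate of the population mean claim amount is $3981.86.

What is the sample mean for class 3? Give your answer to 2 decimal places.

Σ Nₕx̄ₕ = N·μ, so 6209·x̄_3 = 10203·3981.86 − (2442·6269.09 + 1552·3984.45).
= 40626917.58 − 21492984.18 = 19133933.4.
x̄_3 = 19133933.4 / 6209 = 3081.6449... → 3081.64.

3081.64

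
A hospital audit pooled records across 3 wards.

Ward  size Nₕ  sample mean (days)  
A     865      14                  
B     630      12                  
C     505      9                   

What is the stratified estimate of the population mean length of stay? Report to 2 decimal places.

x̄_st = (Σ Nₕx̄ₕ) / (Σ Nₕ) = (865·14 + 630·12 + 505·9) / 2000
= 24215 / 2000 = 12.1075 → 12.11.

12.11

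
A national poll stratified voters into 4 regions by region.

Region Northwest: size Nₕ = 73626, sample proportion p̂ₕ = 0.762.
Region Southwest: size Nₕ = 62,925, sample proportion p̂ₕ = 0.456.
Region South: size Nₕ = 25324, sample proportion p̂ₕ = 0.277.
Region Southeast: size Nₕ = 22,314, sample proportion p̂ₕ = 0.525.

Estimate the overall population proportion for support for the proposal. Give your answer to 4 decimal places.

N = 73626 + 62925 + 25324 + 22314 = 184189.
Overall proportion = Σ (Nₕ/N)·p̂ₕ.
Σ Nₕp̂ₕ = 56103.012 + 28693.8 + 7014.748 + 11714.85 = 103526.41.
103526.41 / 184189 = 0.562066... → 0.5621.

0.5621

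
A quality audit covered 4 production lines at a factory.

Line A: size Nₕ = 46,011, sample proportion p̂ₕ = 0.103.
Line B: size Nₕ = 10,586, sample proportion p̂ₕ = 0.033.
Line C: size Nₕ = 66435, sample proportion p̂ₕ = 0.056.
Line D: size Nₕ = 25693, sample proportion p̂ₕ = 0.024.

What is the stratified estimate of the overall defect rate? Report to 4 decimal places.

0.0634

N = 46011 + 10586 + 66435 + 25693 = 148725.
Overall proportion = Σ (Nₕ/N)·p̂ₕ.
Σ Nₕp̂ₕ = 4739.133 + 349.338 + 3720.36 + 616.632 = 9425.463.
9425.463 / 148725 = 0.063375... → 0.0634.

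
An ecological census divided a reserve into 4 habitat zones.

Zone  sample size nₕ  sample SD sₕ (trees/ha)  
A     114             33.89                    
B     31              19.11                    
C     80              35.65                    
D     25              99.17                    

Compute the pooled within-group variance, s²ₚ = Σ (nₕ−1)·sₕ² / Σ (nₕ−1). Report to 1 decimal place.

1939.7

A: (114−1)·33.89² = 113·1148.5321 = 129784.1273
B: (31−1)·19.11² = 30·365.1921 = 10955.763
C: (80−1)·35.65² = 79·1270.9225 = 100402.8775
D: (25−1)·99.17² = 24·9834.6889 = 236032.5336
Numerator = 477175.3014; denominator = Σ(nₕ−1) = 246.
s²ₚ = 477175.3014/246 = 1939.737... → 1939.7.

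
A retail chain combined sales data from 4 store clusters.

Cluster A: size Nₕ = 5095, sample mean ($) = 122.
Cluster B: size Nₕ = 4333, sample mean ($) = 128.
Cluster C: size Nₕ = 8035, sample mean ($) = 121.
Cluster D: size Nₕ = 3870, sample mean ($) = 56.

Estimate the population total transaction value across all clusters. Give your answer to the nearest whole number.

2365169

A: 5095·122 = 621590
B: 4333·128 = 554624
C: 8035·121 = 972235
D: 3870·56 = 216720
τ̂ = Σ Nₕx̄ₕ = 2365169.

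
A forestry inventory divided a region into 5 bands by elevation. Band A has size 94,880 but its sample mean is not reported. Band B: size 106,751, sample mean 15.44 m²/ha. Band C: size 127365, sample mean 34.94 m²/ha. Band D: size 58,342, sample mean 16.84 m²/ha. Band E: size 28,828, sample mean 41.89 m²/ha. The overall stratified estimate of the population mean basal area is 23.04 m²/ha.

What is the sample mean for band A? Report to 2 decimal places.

13.70

N = 94880 + 106751 + 127365 + 58342 + 28828 = 416166.
Overall total = μ·N = 23.04·416166 = 9588464.64.
Subtract the known strata: 106751·15.44 + 127365·34.94 + 58342·16.84 + 28828·41.89 = 8288452.74.
Remaining total for band A: 9588464.64 − 8288452.74 = 1300011.9.
Divide by its size: 1300011.9 / 94880 = 13.7016... → 13.70.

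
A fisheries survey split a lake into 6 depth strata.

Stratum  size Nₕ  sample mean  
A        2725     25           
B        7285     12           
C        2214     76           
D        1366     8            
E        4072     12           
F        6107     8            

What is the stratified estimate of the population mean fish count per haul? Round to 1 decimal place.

18.2

x̄_st = (Σ Nₕx̄ₕ) / (Σ Nₕ) = (2725·25 + 7285·12 + 2214·76 + 1366·8 + 4072·12 + 6107·8) / 23769
= 432457 / 23769 = 18.194... → 18.2.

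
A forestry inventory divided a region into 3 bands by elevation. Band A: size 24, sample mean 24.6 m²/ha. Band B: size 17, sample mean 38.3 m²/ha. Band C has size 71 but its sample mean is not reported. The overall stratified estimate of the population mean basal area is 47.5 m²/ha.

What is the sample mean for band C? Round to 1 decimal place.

Σ Nₕx̄ₕ = N·μ, so 71·x̄_C = 112·47.5 − (24·24.6 + 17·38.3).
= 5320 − 1241.5 = 4078.5.
x̄_C = 4078.5 / 71 = 57.444... → 57.4.

57.4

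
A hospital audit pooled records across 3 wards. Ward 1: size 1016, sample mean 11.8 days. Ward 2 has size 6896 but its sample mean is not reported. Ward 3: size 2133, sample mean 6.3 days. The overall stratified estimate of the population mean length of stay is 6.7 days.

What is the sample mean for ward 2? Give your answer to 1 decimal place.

Σ Nₕx̄ₕ = N·μ, so 6896·x̄_2 = 10045·6.7 − (1016·11.8 + 2133·6.3).
= 67301.5 − 25426.7 = 41874.8.
x̄_2 = 41874.8 / 6896 = 6.072... → 6.1.

6.1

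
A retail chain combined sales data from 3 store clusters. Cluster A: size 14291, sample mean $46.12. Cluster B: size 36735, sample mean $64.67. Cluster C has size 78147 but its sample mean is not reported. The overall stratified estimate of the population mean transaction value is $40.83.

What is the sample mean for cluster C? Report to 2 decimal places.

28.66

N = 14291 + 36735 + 78147 = 129173.
Overall total = μ·N = 40.83·129173 = 5274133.59.
Subtract the known strata: 14291·46.12 + 36735·64.67 = 3034753.37.
Remaining total for cluster C: 5274133.59 − 3034753.37 = 2239380.22.
Divide by its size: 2239380.22 / 78147 = 28.6560... → 28.66.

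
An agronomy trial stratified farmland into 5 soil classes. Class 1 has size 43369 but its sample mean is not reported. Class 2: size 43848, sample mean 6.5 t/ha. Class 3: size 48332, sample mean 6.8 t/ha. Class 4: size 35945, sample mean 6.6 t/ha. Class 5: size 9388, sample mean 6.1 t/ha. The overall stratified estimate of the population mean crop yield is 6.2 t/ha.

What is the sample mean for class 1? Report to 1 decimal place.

N = 43369 + 43848 + 48332 + 35945 + 9388 = 180882.
Overall total = μ·N = 6.2·180882 = 1121468.4.
Subtract the known strata: 43848·6.5 + 48332·6.8 + 35945·6.6 + 9388·6.1 = 908173.4.
Remaining total for class 1: 1121468.4 − 908173.4 = 213295.
Divide by its size: 213295 / 43369 = 4.918... → 4.9.

4.9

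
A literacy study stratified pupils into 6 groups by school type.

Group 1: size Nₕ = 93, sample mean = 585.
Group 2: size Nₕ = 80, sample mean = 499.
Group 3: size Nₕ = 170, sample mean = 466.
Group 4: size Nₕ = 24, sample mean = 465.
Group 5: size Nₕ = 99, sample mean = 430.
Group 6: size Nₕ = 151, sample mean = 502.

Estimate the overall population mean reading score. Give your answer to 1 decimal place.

491.2

N = 617; weights Wₕ = Nₕ/N = (0.1507, 0.1297, 0.2755, 0.0389, 0.1605, 0.2447).
x̄_st = Σ Wₕ·x̄ₕ = 0.1507·585 + 0.1297·499 + 0.2755·466 + 0.0389·465 + 0.1605·430 + 0.2447·502 ≈ 491.211...
→ 491.2.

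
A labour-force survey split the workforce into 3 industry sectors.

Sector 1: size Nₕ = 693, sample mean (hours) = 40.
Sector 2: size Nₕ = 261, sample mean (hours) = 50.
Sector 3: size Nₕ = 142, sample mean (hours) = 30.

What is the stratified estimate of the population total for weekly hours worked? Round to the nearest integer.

45030

Estimate total by summing Nₕ·x̄ₕ over strata.
693·40 + 261·50 + 142·30 = 27720 + 13050 + 4260 = 45030.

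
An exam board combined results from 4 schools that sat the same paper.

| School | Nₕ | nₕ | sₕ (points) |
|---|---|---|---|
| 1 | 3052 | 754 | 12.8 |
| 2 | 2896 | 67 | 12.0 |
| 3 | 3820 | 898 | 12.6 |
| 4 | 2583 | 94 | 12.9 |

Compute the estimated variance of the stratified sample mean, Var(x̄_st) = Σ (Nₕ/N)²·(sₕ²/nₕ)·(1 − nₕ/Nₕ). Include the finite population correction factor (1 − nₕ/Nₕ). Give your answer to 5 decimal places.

N = 12351. Term for each stratum: Wₕ²sₕ²/nₕ·(1−nₕ/Nₕ).
Var(x̄_st) = 0.00999031 + 0.11542900 + 0.01293612 + 0.07460993 = 0.21296536 → 0.21297.

0.21297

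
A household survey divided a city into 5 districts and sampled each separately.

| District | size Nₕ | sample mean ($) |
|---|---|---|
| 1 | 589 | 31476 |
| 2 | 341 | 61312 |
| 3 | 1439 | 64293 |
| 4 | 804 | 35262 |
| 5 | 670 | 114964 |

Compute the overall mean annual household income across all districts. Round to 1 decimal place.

61759.3

N = 3843; weights Wₕ = Nₕ/N = (0.1533, 0.0887, 0.3744, 0.2092, 0.1743).
x̄_st = Σ Wₕ·x̄ₕ = 0.1533·31476 + 0.0887·61312 + 0.3744·64293 + 0.2092·35262 + 0.1743·114964 ≈ 61759.279...
→ 61759.3.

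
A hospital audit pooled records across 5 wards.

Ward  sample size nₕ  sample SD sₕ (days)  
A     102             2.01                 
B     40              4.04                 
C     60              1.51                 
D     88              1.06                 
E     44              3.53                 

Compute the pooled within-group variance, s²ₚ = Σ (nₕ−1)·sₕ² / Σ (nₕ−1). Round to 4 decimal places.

A: (102−1)·2.01² = 101·4.0401 = 408.0501
B: (40−1)·4.04² = 39·16.3216 = 636.5424
C: (60−1)·1.51² = 59·2.2801 = 134.5259
D: (88−1)·1.06² = 87·1.1236 = 97.7532
E: (44−1)·3.53² = 43·12.4609 = 535.8187
Numerator = 1812.6903; denominator = Σ(nₕ−1) = 329.
s²ₚ = 1812.6903/329 = 5.509697... → 5.5097.

5.5097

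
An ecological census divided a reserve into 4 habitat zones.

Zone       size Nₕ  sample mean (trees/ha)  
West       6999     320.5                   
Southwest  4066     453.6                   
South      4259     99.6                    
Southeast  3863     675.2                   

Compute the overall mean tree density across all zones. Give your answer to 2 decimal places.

371.09

N = 6999 + 4066 + 4259 + 3863 = 19187.
The stratified mean weights each stratum mean by its population share Nₕ/N.
Σ Nₕx̄ₕ = 6999·320.5 + 4066·453.6 + 4259·99.6 + 3863·675.2 = 2243179.5 + 1844337.6 + 424196.4 + 2608297.6 = 7120011.1.
Divide by N: 7120011.1 / 19187 = 371.0852... → 371.09.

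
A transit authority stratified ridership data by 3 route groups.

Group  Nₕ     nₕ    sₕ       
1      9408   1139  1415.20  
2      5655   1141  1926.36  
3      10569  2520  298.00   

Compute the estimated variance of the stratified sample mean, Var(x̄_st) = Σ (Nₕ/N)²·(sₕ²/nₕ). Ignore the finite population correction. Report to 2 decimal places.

N = 25632; Wₕ = Nₕ/N.
group 1: (9408/25632)²·1415.20²/1139 = 236.88717
group 2: (5655/25632)²·1926.36²/1141 = 158.30313
group 3: (10569/25632)²·298.00²/2520 = 5.99149
Sum = 401.18179 → 401.18.

401.18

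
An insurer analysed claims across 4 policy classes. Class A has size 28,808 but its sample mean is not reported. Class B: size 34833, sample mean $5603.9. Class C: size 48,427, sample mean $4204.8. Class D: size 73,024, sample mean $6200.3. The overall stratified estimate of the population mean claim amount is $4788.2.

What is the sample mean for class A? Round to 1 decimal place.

1203.1

N = 28808 + 34833 + 48427 + 73024 = 185092.
Overall total = μ·N = 4788.2·185092 = 886257514.4.
Subtract the known strata: 34833·5603.9 + 48427·4204.8 + 73024·6200.3 = 851597205.5.
Remaining total for class A: 886257514.4 − 851597205.5 = 34660308.9.
Divide by its size: 34660308.9 / 28808 = 1203.149... → 1203.1.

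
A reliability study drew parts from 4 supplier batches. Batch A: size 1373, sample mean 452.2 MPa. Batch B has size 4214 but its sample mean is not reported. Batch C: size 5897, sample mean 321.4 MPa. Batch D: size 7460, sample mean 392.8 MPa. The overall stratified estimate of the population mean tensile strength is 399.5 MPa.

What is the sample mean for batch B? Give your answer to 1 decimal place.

503.5

N = 1373 + 4214 + 5897 + 7460 = 18944.
Overall total = μ·N = 399.5·18944 = 7568128.
Subtract the known strata: 1373·452.2 + 5897·321.4 + 7460·392.8 = 5446454.4.
Remaining total for batch B: 7568128 − 5446454.4 = 2121673.6.
Divide by its size: 2121673.6 / 4214 = 503.482... → 503.5.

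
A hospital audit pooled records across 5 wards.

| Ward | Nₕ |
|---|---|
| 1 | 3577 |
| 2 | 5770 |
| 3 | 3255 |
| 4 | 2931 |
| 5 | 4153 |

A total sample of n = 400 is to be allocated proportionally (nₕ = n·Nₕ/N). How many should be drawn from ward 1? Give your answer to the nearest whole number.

N = 3577 + 5770 + 3255 + 2931 + 4153 = 19686.
n_1 = 400·3577/19686 = 72.681... → 73.

73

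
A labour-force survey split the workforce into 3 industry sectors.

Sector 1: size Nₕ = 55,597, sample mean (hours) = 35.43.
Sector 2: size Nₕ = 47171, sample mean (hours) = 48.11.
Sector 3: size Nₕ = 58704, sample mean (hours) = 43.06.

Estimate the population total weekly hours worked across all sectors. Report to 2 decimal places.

Population total = Σ Nₕ·x̄ₕ (each stratum's size times its mean).
55597·35.43 + 47171·48.11 + 58704·43.06 = 1969801.71 + 2269396.81 + 2527794.24 = 6766992.76.

6766992.76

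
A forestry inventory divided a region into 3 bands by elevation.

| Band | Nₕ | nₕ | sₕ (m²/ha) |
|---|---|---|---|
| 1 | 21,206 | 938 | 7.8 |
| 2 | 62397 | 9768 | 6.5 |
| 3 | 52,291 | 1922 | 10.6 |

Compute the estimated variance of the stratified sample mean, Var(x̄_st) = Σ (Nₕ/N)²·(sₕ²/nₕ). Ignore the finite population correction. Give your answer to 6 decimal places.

0.011147

N = 135894. Term for each stratum: Wₕ²sₕ²/nₕ.
Var(x̄_st) = 0.001579441 + 0.000911901 + 0.008655889 = 0.011147231 → 0.011147.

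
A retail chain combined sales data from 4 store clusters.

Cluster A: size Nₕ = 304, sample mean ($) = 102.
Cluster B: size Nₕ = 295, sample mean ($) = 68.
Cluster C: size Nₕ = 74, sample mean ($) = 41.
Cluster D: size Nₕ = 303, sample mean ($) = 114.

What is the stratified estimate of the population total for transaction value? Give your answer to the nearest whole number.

88644

Estimate total by summing Nₕ·x̄ₕ over strata.
304·102 + 295·68 + 74·41 + 303·114 = 31008 + 20060 + 3034 + 34542 = 88644.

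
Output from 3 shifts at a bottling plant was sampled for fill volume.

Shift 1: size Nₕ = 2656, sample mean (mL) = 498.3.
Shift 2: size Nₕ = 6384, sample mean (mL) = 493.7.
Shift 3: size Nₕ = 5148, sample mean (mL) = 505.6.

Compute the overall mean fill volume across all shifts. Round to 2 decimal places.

498.88

N = 2656 + 6384 + 5148 = 14188.
Overall mean = Σ (Nₕ/N)·x̄ₕ — weight by population share, not a simple average.
Σ Nₕx̄ₕ = 2656·498.3 + 6384·493.7 + 5148·505.6 = 1323484.8 + 3151780.8 + 2602828.8 = 7078094.4.
Divide by N: 7078094.4 / 14188 = 498.8789... → 498.88.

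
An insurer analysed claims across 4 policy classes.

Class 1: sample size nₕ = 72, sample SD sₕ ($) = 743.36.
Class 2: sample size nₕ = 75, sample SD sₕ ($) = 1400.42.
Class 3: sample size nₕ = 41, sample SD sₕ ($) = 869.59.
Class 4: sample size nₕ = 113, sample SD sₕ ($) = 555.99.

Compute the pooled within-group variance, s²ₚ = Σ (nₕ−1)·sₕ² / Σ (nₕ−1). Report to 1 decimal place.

1: (72−1)·743.36² = 71·552584.0896 = 39233470.3616
2: (75−1)·1400.42² = 74·1961176.1764 = 145127037.0536
3: (41−1)·869.59² = 40·756186.7681 = 30247470.724
4: (113−1)·555.99² = 112·309124.8801 = 34621986.5712
Numerator = 249229964.7104; denominator = Σ(nₕ−1) = 297.
s²ₚ = 249229964.7104/297 = 839158.130... → 839158.1.

839158.1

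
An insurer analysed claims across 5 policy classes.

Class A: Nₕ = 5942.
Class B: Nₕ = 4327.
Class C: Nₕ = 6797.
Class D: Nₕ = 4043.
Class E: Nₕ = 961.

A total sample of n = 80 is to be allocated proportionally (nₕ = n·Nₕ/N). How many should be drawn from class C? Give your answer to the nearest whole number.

Share of class C = 6797/22070 = 0.30797.
Allocate 80 × 0.30797 = 24.638... → 25.

25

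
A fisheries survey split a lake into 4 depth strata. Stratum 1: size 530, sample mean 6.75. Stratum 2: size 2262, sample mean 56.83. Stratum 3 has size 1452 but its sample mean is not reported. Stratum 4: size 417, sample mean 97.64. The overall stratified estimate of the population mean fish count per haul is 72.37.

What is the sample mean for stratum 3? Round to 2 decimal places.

113.27

Σ Nₕx̄ₕ = N·μ, so 1452·x̄_3 = 4661·72.37 − (530·6.75 + 2262·56.83 + 417·97.64).
= 337316.57 − 172842.84 = 164473.73.
x̄_3 = 164473.73 / 1452 = 113.2739... → 113.27.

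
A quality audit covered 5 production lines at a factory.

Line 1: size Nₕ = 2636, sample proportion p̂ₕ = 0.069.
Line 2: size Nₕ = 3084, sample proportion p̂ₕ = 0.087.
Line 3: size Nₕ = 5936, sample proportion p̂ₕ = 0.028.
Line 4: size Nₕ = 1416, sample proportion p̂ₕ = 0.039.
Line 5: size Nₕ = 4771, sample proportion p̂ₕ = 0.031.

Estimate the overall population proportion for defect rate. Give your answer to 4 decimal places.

N = 2636 + 3084 + 5936 + 1416 + 4771 = 17843.
Overall proportion = Σ (Nₕ/N)·p̂ₕ.
Σ Nₕp̂ₕ = 181.884 + 268.308 + 166.208 + 55.224 + 147.901 = 819.525.
819.525 / 17843 = 0.045930... → 0.0459.

0.0459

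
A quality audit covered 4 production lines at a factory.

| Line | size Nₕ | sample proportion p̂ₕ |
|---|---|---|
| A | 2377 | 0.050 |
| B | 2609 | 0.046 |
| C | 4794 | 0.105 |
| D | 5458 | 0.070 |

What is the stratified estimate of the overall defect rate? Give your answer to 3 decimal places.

N = 2377 + 2609 + 4794 + 5458 = 15238.
Overall proportion = Σ (Nₕ/N)·p̂ₕ.
Σ Nₕp̂ₕ = 118.85 + 120.014 + 503.37 + 382.06 = 1124.294.
1124.294 / 15238 = 0.07378... → 0.074.

0.074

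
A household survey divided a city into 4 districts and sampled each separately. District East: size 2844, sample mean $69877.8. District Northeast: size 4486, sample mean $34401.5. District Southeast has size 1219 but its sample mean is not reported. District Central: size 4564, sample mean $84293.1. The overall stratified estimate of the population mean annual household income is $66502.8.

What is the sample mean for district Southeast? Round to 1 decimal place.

N = 2844 + 4486 + 1219 + 4564 = 13113.
Overall total = μ·N = 66502.8·13113 = 872051216.4.
Subtract the known strata: 2844·69877.8 + 4486·34401.5 + 4564·84293.1 = 737771300.6.
Remaining total for district Southeast: 872051216.4 − 737771300.6 = 134279915.8.
Divide by its size: 134279915.8 / 1219 = 110155.796... → 110155.8.

110155.8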